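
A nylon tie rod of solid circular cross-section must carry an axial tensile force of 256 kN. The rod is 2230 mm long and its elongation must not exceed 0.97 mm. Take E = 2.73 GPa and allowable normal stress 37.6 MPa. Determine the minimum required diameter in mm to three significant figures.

Required area A ≥ P/σ_allow = 256000/37.6 = 6809 mm².
For a solid circular section, d ≥ √(4A/π) = 93.11 mm.
Elongation limit: A ≥ PL/(Eδ_allow) = 256000·2230/(2730·0.97) = 215600 mm² ⇒ d ≥ 523.9 mm.
The elongation limit governs.

524 mm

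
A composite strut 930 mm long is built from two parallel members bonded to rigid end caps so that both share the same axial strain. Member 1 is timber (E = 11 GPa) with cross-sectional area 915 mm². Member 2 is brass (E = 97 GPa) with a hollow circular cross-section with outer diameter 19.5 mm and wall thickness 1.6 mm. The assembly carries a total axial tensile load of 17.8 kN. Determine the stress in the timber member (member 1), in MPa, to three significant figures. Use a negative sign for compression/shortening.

10.4 MPa

A_2 = 89.98 mm².
Equal strain + equilibrium ⇒ each member carries load in proportion to AE: A₁E₁ = 10060000 N, A₂E₂ = 8728000 N, ΣAE = 18790000 N.
σ₁ = P·E₁/ΣAE = 17800·11000/18790000 = 10.42 MPa.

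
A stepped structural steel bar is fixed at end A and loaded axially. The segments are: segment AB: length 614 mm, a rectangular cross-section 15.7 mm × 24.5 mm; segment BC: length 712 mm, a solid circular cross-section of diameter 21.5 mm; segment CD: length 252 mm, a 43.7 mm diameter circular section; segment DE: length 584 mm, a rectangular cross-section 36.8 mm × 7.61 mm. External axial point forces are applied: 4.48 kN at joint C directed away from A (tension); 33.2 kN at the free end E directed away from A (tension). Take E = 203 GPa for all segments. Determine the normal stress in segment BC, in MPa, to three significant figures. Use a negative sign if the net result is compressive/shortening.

104 MPa

Internal axial forces (sectioning from the free end, tension +): N_DE = 33.2 kN, N_CD = 33.2 kN, N_BC = 37.68 kN, N_AB = 37.68 kN.
A_BC = 363.1 mm².
σ_BC = N_BC/A_BC = 37680/363.1 = 103.8 MPa.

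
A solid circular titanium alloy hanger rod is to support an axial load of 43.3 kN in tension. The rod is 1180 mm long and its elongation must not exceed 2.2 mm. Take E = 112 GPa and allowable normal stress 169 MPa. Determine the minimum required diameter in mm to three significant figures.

Required area A ≥ P/σ_allow = 43300/169 = 256.2 mm².
For a solid circular section, d ≥ √(4A/π) = 18.06 mm.
Elongation limit: A ≥ PL/(Eδ_allow) = 43300·1180/(112000·2.2) = 207.4 mm² ⇒ d ≥ 16.25 mm.
The stress limit governs.

18.1 mm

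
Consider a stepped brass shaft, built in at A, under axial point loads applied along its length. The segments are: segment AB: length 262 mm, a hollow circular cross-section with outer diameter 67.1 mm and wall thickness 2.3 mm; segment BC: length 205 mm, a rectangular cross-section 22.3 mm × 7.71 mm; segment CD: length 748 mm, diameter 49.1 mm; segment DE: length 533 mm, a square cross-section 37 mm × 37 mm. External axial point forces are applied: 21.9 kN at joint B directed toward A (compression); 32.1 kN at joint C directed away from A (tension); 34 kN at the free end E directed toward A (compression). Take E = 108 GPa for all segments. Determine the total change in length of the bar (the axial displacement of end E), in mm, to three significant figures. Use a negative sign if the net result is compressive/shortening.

-0.391 mm

Internal axial forces (sectioning from the free end, tension +): N_DE = -34 kN, N_CD = -34 kN, N_BC = -1.9 kN, N_AB = -23.8 kN.
A_AB = 468.2 mm².
A_BC = 171.9 mm².
A_CD = 1893 mm².
A_DE = 1369 mm².
δ_AB = -23800·262/(468.2·108000) = -0.1233 mm
δ_BC = -1900·205/(171.9·108000) = -0.02098 mm
δ_CD = -34000·748/(1893·108000) = -0.1244 mm
δ_DE = -34000·533/(1369·108000) = -0.1226 mm
δ = Σδ_i = -0.3912 mm.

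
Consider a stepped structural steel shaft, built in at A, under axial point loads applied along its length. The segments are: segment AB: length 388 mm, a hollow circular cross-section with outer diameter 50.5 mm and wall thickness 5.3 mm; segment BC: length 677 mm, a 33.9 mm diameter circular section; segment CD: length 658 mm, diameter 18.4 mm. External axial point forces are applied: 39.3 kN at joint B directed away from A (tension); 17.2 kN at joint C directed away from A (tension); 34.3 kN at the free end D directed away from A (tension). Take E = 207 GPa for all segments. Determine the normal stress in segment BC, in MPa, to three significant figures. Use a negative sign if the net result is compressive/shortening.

57.1 MPa

Internal axial forces (sectioning from the free end, tension +): N_CD = 34.3 kN, N_BC = 51.5 kN, N_AB = 90.8 kN.
A_BC = 902.6 mm².
σ_BC = N_BC/A_BC = 51500/902.6 = 57.06 MPa.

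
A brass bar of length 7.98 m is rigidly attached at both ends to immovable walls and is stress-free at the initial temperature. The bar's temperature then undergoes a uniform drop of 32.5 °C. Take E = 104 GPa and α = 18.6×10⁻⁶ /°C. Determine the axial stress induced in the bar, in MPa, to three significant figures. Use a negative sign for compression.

Free thermal expansion αLΔT = 18.6e-6 · 7980 · -32.5 = -4.824 mm.
The walls impose strain ε = −(-4.824)/7980 = 6.0450e-04; σ = Eε = 104000 · 6.0450e-04 = 62.87 MPa.

62.9 MPa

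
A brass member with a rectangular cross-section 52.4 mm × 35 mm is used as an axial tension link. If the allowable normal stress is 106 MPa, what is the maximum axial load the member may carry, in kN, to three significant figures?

194 kN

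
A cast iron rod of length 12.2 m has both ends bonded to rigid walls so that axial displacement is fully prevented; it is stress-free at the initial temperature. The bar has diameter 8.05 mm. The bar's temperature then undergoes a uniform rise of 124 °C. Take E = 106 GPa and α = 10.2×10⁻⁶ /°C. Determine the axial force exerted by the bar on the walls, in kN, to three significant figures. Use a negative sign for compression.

Free thermal expansion αLΔT = 10.2e-6 · 12200 · 124 = 15.43 mm.
The walls impose strain ε = −(15.43)/12200 = -1.2648e-03; σ = Eε = 106000 · -1.2648e-03 = -134.1 MPa.
Wall reaction R = σ·A = -134.1·50.9 = -6824 N = -6.824 kN.

-6.82 kN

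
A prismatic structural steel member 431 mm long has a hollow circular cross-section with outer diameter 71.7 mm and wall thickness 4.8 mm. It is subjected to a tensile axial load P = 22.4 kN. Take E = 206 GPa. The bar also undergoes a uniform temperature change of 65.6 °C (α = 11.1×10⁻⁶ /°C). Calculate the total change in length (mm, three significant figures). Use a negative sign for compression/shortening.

A = 1009 mm².
δ_mech = NL/(AE) = 22400·431/(1009·206000) = 0.04646 mm.
δ_thermal = αLΔT = 11.1e-6·431·65.6 = 0.3138 mm.
δ = δ_mech + δ_thermal = 0.3603 mm.

0.360 mm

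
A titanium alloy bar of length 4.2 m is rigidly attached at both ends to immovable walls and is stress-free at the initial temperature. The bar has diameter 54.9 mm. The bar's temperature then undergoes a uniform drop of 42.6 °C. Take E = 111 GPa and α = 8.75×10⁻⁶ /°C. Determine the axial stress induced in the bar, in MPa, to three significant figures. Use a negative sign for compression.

Free thermal expansion αLΔT = 8.75e-6 · 4200 · -42.6 = -1.566 mm.
The walls impose strain ε = −(-1.566)/4200 = 3.7275e-04; σ = Eε = 111000 · 3.7275e-04 = 41.38 MPa.

41.4 MPa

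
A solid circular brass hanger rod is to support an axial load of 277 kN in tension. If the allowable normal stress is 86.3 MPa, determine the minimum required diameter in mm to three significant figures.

Required area A ≥ P/σ_allow = 277000/86.3 = 3210 mm².
For a solid circular section, d ≥ √(4A/π) = 63.93 mm.

63.9 mm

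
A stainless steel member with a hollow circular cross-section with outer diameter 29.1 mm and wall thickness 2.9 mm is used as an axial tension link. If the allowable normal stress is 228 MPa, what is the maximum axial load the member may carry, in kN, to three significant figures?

54.4 kN

A = 238.7 mm².
P_max = σ_allow · A = 228 · 238.7 = 54420 N = 54.42 kN.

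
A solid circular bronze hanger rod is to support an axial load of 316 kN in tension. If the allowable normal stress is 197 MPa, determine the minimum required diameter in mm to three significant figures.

45.2 mm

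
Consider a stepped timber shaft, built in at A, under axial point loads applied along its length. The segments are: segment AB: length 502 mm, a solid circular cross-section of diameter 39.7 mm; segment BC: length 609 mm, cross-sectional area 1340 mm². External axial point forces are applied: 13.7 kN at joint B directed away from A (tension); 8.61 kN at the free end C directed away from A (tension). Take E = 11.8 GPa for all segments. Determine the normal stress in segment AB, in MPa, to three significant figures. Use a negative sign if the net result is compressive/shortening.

Internal axial forces (sectioning from the free end, tension +): N_BC = 8.61 kN, N_AB = 22.31 kN.
A_AB = 1238 mm².
σ_AB = N_AB/A_AB = 22310/1238 = 18.02 MPa.

18.0 MPa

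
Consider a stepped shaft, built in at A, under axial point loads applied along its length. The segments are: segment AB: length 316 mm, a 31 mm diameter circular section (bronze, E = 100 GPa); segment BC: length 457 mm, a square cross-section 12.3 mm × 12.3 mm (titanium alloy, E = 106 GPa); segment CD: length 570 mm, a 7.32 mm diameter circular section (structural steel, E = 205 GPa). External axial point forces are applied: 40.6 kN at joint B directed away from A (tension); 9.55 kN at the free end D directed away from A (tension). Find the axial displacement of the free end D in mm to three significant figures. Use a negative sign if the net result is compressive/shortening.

Internal axial forces (sectioning from the free end, tension +): N_CD = 9.55 kN, N_BC = 9.55 kN, N_AB = 50.15 kN.
A_AB = 754.8 mm².
A_BC = 151.3 mm².
A_CD = 42.08 mm².
δ_AB = 50150·316/(754.8·100000) = 0.21 mm
δ_BC = 9550·457/(151.3·106000) = 0.2721 mm
δ_CD = 9550·570/(42.08·205000) = 0.631 mm
δ = Σδ_i = 1.113 mm.

1.11 mm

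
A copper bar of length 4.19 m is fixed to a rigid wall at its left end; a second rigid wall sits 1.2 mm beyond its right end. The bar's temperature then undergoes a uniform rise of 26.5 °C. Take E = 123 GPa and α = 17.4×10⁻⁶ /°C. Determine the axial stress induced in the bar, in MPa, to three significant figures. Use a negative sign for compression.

-21.5 MPa

Free thermal expansion αLΔT = 17.4e-6 · 4190 · 26.5 = 1.932 mm.
The walls engage after the gap closes; constrained expansion = 1.932 − 1.2 = 0.732 mm.
The walls impose strain ε = −(0.732)/4190 = -1.7470e-04; σ = Eε = 123000 · -1.7470e-04 = -21.49 MPa.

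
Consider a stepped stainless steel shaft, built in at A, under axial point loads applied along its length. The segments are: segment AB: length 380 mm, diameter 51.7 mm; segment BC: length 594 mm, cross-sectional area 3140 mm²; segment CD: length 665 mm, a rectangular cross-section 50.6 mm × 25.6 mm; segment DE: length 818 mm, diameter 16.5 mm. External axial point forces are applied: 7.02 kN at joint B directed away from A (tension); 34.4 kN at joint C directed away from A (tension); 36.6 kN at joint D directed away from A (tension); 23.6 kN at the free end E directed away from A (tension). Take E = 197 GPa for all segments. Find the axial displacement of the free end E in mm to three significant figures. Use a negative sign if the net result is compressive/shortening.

0.799 mm

Internal axial forces (sectioning from the free end, tension +): N_DE = 23.6 kN, N_CD = 60.2 kN, N_BC = 94.6 kN, N_AB = 101.6 kN.
A_AB = 2099 mm².
A_CD = 1295 mm².
A_DE = 213.8 mm².
δ_AB = 101600·380/(2099·197000) = 0.09337 mm
δ_BC = 94600·594/(3140·197000) = 0.09084 mm
δ_CD = 60200·665/(1295·197000) = 0.1569 mm
δ_DE = 23600·818/(213.8·197000) = 0.4583 mm
δ = Σδ_i = 0.7994 mm.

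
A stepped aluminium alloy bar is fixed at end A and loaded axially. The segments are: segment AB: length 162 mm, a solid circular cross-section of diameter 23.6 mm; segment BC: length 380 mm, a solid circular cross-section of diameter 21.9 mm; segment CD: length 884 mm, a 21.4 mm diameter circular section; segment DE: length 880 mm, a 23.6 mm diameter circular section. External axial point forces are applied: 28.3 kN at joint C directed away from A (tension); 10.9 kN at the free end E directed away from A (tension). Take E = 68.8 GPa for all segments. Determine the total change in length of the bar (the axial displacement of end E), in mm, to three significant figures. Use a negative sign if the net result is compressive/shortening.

Internal axial forces (sectioning from the free end, tension +): N_DE = 10.9 kN, N_CD = 10.9 kN, N_BC = 39.2 kN, N_AB = 39.2 kN.
A_AB = 437.4 mm².
A_BC = 376.7 mm².
A_CD = 359.7 mm².
A_DE = 437.4 mm².
δ_AB = 39200·162/(437.4·68800) = 0.211 mm
δ_BC = 39200·380/(376.7·68800) = 0.5748 mm
δ_CD = 10900·884/(359.7·68800) = 0.3894 mm
δ_DE = 10900·880/(437.4·68800) = 0.3187 mm
δ = Σδ_i = 1.494 mm.

1.49 mm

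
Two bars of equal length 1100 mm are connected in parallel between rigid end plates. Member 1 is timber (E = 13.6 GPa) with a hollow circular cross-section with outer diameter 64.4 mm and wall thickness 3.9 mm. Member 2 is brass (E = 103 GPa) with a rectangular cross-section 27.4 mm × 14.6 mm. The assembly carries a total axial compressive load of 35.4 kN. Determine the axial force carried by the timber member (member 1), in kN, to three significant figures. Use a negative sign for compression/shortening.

-6.96 kN

A_1 = 741.3 mm².
A_2 = 400 mm².
Equal strain + equilibrium ⇒ each member carries load in proportion to AE: A₁E₁ = 10080000 N, A₂E₂ = 41200000 N, ΣAE = 51290000 N.
F₁ = P·A₁E₁/ΣAE = -35400·10080000/51290000 = -6959 N.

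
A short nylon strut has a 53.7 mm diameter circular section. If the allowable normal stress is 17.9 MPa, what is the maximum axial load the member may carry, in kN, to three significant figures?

40.5 kN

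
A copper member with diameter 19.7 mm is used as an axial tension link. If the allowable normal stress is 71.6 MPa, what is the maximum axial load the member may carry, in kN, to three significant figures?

21.8 kN

A = 304.8 mm².
P_max = σ_allow · A = 71.6 · 304.8 = 21820 N = 21.82 kN.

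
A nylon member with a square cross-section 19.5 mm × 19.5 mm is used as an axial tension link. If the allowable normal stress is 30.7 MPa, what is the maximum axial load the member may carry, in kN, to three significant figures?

11.7 kN

A = 380.2 mm².
P_max = σ_allow · A = 30.7 · 380.2 = 11670 N = 11.67 kN.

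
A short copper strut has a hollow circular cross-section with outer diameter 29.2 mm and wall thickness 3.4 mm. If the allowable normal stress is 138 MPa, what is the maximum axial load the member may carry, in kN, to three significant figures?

38.0 kN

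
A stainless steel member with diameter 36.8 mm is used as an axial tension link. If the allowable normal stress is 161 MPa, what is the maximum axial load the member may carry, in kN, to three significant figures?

171 kN

A = 1064 mm².
P_max = σ_allow · A = 161 · 1064 = 171200 N = 171.2 kN.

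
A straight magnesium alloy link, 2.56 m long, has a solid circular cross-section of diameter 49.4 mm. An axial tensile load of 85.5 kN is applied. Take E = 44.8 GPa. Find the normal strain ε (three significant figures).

9.96e-04

A = 1917 mm².
σ = N/A = 44.61 MPa; ε = σ/E = 44.61/44800 = 9.957e-04.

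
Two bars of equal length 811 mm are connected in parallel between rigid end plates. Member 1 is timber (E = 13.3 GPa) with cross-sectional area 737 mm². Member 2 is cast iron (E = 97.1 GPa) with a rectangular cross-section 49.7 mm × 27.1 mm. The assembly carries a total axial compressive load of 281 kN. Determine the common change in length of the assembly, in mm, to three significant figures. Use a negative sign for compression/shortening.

-1.62 mm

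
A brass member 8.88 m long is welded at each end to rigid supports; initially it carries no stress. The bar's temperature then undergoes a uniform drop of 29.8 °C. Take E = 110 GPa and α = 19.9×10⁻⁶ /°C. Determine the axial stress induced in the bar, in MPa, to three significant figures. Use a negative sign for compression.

Free thermal expansion αLΔT = 19.9e-6 · 8880 · -29.8 = -5.266 mm.
The walls impose strain ε = −(-5.266)/8880 = 5.9302e-04; σ = Eε = 110000 · 5.9302e-04 = 65.23 MPa.

65.2 MPa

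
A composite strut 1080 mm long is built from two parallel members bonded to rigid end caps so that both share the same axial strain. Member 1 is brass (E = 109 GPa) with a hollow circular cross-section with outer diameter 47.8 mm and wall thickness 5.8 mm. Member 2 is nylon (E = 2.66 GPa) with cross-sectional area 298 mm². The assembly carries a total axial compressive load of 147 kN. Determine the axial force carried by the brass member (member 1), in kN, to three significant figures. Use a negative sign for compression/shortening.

A_1 = 765.3 mm².
Equal strain + equilibrium ⇒ each member carries load in proportion to AE: A₁E₁ = 83420000 N, A₂E₂ = 792700 N, ΣAE = 84210000 N.
F₁ = P·A₁E₁/ΣAE = -147000·83420000/84210000 = -145600 N.

-146 kN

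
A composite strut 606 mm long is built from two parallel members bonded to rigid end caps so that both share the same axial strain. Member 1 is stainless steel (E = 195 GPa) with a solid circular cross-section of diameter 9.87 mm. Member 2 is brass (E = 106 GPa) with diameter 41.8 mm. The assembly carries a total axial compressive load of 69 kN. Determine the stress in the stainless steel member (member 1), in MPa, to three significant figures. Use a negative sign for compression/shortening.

-83.9 MPa

A_1 = 76.51 mm².
A_2 = 1372 mm².
Equal strain + equilibrium ⇒ each member carries load in proportion to AE: A₁E₁ = 14920000 N, A₂E₂ = 145500000 N, ΣAE = 160400000 N.
σ₁ = P·E₁/ΣAE = -69000·195000/160400000 = -83.89 MPa.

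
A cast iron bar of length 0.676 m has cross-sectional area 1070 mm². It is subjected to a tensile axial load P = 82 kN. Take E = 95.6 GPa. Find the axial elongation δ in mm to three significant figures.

δ_mech = NL/(AE) = 82000·676/(1070·95600) = 0.5419 mm.

0.542 mm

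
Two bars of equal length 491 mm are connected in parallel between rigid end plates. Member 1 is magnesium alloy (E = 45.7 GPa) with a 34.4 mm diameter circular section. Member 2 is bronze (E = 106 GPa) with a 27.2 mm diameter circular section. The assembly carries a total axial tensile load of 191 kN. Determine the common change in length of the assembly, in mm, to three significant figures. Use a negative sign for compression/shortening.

A_1 = 929.4 mm².
A_2 = 581.1 mm².
Equal strain + equilibrium ⇒ each member carries load in proportion to AE: A₁E₁ = 42470000 N, A₂E₂ = 61590000 N, ΣAE = 104100000 N.
δ = PL/ΣAE = 191000·491/104100000 = 0.9012 mm.

0.901 mm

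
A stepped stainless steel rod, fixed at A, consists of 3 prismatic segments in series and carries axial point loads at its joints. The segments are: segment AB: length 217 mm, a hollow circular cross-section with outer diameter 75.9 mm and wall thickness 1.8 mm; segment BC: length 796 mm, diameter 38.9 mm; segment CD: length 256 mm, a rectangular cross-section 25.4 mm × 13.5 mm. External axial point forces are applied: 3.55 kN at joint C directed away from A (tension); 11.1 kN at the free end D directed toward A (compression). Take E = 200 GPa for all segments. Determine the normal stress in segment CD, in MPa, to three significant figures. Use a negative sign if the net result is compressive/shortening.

-32.4 MPa

Internal axial forces (sectioning from the free end, tension +): N_CD = -11.1 kN, N_BC = -7.55 kN, N_AB = -7.55 kN.
A_CD = 342.9 mm².
σ_CD = N_CD/A_CD = -11100/342.9 = -32.37 MPa.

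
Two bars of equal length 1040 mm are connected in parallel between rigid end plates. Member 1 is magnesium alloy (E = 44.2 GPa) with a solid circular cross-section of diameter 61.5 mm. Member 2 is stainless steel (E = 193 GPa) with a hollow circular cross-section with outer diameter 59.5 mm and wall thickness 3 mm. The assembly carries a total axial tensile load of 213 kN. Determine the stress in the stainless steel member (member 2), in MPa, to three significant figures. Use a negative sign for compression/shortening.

176 MPa

A_1 = 2971 mm².
A_2 = 532.5 mm².
Equal strain + equilibrium ⇒ each member carries load in proportion to AE: A₁E₁ = 131300000 N, A₂E₂ = 102800000 N, ΣAE = 234100000 N.
σ₂ = P·E₂/ΣAE = 213000·193000/234100000 = 175.6 MPa.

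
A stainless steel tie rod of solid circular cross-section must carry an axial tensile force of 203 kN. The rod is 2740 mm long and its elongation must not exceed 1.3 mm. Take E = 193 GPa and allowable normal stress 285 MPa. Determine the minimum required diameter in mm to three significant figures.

53.1 mm

Required area A ≥ P/σ_allow = 203000/285 = 712.3 mm².
For a solid circular section, d ≥ √(4A/π) = 30.11 mm.
Elongation limit: A ≥ PL/(Eδ_allow) = 203000·2740/(193000·1.3) = 2217 mm² ⇒ d ≥ 53.13 mm.
The elongation limit governs.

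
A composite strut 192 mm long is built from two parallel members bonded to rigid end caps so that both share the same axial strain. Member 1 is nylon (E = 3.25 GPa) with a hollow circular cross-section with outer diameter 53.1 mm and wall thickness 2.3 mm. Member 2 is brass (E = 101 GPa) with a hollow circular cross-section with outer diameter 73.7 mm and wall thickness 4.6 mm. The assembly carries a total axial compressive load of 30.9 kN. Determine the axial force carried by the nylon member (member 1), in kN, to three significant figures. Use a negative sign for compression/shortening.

-0.361 kN

A_1 = 367.1 mm².
A_2 = 998.6 mm².
Equal strain + equilibrium ⇒ each member carries load in proportion to AE: A₁E₁ = 1193000 N, A₂E₂ = 100900000 N, ΣAE = 102100000 N.
F₁ = P·A₁E₁/ΣAE = -30900·1193000/102100000 = -361.2 N.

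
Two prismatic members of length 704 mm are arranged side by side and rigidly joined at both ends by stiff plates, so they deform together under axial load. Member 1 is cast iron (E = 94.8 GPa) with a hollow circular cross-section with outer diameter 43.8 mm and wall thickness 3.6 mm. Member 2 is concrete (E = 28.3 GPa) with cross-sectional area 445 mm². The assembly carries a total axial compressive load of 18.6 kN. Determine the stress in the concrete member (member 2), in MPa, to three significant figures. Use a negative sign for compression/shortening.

A_1 = 454.7 mm².
Equal strain + equilibrium ⇒ each member carries load in proportion to AE: A₁E₁ = 43100000 N, A₂E₂ = 12590000 N, ΣAE = 55690000 N.
σ₂ = P·E₂/ΣAE = -18600·28300/55690000 = -9.451 MPa.

-9.45 MPa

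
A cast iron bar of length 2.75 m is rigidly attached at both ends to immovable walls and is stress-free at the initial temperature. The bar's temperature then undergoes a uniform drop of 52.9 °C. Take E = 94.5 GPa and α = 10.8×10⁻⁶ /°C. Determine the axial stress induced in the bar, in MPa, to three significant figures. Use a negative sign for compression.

Free thermal expansion αLΔT = 10.8e-6 · 2750 · -52.9 = -1.571 mm.
The walls impose strain ε = −(-1.571)/2750 = 5.7132e-04; σ = Eε = 94500 · 5.7132e-04 = 53.99 MPa.

54.0 MPa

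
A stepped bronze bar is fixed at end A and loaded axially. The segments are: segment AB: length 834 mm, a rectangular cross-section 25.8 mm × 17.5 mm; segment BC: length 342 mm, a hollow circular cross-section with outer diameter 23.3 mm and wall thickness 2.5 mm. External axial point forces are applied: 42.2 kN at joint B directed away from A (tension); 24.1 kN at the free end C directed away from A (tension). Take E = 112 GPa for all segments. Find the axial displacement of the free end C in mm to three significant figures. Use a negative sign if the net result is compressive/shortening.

1.54 mm

Internal axial forces (sectioning from the free end, tension +): N_BC = 24.1 kN, N_AB = 66.3 kN.
A_AB = 451.5 mm².
A_BC = 163.4 mm².
δ_AB = 66300·834/(451.5·112000) = 1.093 mm
δ_BC = 24100·342/(163.4·112000) = 0.4505 mm
δ = Σδ_i = 1.544 mm.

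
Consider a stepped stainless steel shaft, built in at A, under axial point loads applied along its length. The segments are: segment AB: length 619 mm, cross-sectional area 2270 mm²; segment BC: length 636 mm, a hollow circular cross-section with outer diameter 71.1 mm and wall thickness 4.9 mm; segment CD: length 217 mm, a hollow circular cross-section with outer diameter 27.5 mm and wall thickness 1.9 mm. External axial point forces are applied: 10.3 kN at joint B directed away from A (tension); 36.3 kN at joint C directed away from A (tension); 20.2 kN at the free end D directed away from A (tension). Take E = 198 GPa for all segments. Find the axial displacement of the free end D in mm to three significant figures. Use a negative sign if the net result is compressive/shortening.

0.415 mm

Internal axial forces (sectioning from the free end, tension +): N_CD = 20.2 kN, N_BC = 56.5 kN, N_AB = 66.8 kN.
A_BC = 1019 mm².
A_CD = 152.8 mm².
δ_AB = 66800·619/(2270·198000) = 0.092 mm
δ_BC = 56500·636/(1019·198000) = 0.1781 mm
δ_CD = 20200·217/(152.8·198000) = 0.1449 mm
δ = Σδ_i = 0.415 mm.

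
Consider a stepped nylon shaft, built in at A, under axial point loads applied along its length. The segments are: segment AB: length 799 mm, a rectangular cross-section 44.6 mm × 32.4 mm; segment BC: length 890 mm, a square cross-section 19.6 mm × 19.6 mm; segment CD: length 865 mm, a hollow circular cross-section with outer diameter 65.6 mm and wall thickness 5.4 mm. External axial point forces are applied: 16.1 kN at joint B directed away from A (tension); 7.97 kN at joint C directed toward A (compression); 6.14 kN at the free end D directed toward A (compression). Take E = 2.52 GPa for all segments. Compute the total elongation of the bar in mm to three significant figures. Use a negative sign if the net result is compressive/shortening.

-14.6 mm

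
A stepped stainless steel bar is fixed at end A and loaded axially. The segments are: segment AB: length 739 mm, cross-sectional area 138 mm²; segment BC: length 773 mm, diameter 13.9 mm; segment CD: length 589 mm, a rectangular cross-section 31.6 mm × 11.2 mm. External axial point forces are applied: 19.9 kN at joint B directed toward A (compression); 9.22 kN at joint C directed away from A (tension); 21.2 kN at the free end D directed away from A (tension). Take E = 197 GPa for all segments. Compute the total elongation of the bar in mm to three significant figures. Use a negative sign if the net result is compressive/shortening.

1.25 mm

Internal axial forces (sectioning from the free end, tension +): N_CD = 21.2 kN, N_BC = 30.42 kN, N_AB = 10.52 kN.
A_BC = 151.7 mm².
A_CD = 353.9 mm².
δ_AB = 10520·739/(138·197000) = 0.286 mm
δ_BC = 30420·773/(151.7·197000) = 0.7866 mm
δ_CD = 21200·589/(353.9·197000) = 0.1791 mm
δ = Σδ_i = 1.252 mm.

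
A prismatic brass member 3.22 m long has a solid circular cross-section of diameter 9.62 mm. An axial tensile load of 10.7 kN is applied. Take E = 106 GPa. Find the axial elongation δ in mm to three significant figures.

4.47 mm

A = 72.68 mm².
δ_mech = NL/(AE) = 10700·3220/(72.68·106000) = 4.472 mm.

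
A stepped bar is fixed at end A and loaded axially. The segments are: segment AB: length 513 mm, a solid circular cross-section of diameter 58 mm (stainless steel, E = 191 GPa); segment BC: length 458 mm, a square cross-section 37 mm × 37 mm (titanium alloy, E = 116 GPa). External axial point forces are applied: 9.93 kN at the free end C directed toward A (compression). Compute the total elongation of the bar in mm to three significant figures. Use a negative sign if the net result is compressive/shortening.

Internal axial forces (sectioning from the free end, tension +): N_BC = -9.93 kN, N_AB = -9.93 kN.
A_AB = 2642 mm².
A_BC = 1369 mm².
δ_AB = -9930·513/(2642·191000) = -0.01009 mm
δ_BC = -9930·458/(1369·116000) = -0.02864 mm
δ = Σδ_i = -0.03873 mm.

-0.0387 mm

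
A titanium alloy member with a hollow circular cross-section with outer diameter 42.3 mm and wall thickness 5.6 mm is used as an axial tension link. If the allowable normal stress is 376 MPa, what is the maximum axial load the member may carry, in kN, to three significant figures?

A = 645.7 mm².
P_max = σ_allow · A = 376 · 645.7 = 242800 N = 242.8 kN.

243 kN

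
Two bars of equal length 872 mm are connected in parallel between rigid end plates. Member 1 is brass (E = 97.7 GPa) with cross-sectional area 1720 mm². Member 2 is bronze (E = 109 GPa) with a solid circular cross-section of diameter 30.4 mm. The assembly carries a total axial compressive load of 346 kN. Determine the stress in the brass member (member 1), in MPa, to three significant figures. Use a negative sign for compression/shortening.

-137 MPa

A_2 = 725.8 mm².
Equal strain + equilibrium ⇒ each member carries load in proportion to AE: A₁E₁ = 168000000 N, A₂E₂ = 79120000 N, ΣAE = 247200000 N.
σ₁ = P·E₁/ΣAE = -346000·97700/247200000 = -136.8 MPa.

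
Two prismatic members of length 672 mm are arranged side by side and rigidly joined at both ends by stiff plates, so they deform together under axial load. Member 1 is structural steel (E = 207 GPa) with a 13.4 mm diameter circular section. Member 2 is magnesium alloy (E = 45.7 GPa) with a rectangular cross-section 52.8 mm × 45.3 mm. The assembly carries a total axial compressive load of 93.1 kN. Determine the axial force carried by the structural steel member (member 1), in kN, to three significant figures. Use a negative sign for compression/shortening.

A_1 = 141 mm².
A_2 = 2392 mm².
Equal strain + equilibrium ⇒ each member carries load in proportion to AE: A₁E₁ = 29190000 N, A₂E₂ = 109300000 N, ΣAE = 138500000 N.
F₁ = P·A₁E₁/ΣAE = -93100·29190000/138500000 = -19620 N.

-19.6 kN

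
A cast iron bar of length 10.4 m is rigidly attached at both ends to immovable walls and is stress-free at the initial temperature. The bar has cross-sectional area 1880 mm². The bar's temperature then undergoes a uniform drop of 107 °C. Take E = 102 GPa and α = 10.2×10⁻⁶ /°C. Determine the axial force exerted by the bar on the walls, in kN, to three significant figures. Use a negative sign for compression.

209 kN

Free thermal expansion αLΔT = 10.2e-6 · 10400 · -107 = -11.35 mm.
The walls impose strain ε = −(-11.35)/10400 = 1.0914e-03; σ = Eε = 102000 · 1.0914e-03 = 111.3 MPa.
Wall reaction R = σ·A = 111.3·1880 = 209300 N = 209.3 kN.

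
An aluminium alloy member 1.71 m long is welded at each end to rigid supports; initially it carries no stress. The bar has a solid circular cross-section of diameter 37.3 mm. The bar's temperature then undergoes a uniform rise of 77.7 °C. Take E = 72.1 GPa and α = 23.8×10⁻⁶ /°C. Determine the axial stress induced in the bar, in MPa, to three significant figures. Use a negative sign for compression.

Free thermal expansion αLΔT = 23.8e-6 · 1710 · 77.7 = 3.162 mm.
The walls impose strain ε = −(3.162)/1710 = -1.8493e-03; σ = Eε = 72100 · -1.8493e-03 = -133.3 MPa.

-133 MPa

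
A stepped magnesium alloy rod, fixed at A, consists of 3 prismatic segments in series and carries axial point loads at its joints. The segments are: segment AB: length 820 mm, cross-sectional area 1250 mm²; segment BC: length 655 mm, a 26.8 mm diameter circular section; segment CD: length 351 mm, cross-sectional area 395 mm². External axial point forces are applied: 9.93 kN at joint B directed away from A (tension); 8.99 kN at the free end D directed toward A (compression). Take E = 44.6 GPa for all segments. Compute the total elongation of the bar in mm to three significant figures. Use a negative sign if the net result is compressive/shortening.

Internal axial forces (sectioning from the free end, tension +): N_CD = -8.99 kN, N_BC = -8.99 kN, N_AB = 0.94 kN.
A_BC = 564.1 mm².
δ_AB = 940·820/(1250·44600) = 0.01383 mm
δ_BC = -8990·655/(564.1·44600) = -0.234 mm
δ_CD = -8990·351/(395·44600) = -0.1791 mm
δ = Σδ_i = -0.3993 mm.

-0.399 mm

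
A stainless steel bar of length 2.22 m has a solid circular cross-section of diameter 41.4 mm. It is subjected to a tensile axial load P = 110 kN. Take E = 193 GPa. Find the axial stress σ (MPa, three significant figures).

A = 1346 mm².
σ = N/A = 110000/1346 = 81.72 MPa.

81.7 MPa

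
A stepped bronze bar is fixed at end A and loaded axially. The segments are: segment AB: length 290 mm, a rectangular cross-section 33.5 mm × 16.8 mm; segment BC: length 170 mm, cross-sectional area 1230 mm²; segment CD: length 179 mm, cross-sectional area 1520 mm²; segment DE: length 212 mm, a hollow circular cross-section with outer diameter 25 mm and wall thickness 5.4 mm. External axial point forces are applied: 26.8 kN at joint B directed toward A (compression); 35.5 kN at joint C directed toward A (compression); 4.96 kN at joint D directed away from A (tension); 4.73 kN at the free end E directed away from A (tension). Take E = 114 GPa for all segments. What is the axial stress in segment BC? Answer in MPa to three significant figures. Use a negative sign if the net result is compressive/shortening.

-21.0 MPa

Internal axial forces (sectioning from the free end, tension +): N_DE = 4.73 kN, N_CD = 9.69 kN, N_BC = -25.81 kN, N_AB = -52.61 kN.
σ_BC = N_BC/A_BC = -25810/1230 = -20.98 MPa.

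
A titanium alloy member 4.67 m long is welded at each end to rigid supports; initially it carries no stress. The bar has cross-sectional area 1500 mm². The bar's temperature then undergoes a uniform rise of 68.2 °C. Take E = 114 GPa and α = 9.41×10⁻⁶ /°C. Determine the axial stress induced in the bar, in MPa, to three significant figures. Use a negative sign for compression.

-73.2 MPa

Free thermal expansion αLΔT = 9.41e-6 · 4670 · 68.2 = 2.997 mm.
The walls impose strain ε = −(2.997)/4670 = -6.4176e-04; σ = Eε = 114000 · -6.4176e-04 = -73.16 MPa.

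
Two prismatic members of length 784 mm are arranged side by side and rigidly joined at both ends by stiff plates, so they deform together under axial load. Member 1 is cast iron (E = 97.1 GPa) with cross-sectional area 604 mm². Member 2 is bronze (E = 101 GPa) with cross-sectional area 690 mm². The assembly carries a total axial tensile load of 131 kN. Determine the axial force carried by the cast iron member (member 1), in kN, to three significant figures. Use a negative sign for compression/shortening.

59.9 kN

Equal strain + equilibrium ⇒ each member carries load in proportion to AE: A₁E₁ = 58650000 N, A₂E₂ = 69690000 N, ΣAE = 128300000 N.
F₁ = P·A₁E₁/ΣAE = 131000·58650000/128300000 = 59860 N.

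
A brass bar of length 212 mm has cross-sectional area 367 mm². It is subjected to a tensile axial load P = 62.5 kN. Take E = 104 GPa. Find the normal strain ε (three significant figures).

0.00164

σ = N/A = 170.3 MPa; ε = σ/E = 170.3/104000 = 1.637e-03.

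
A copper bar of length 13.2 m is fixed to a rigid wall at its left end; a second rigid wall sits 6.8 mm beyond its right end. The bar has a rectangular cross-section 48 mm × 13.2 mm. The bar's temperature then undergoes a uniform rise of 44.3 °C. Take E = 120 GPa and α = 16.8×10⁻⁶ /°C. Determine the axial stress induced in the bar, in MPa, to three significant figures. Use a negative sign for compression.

-27.5 MPa

Free thermal expansion αLΔT = 16.8e-6 · 13200 · 44.3 = 9.824 mm.
The walls engage after the gap closes; constrained expansion = 9.824 − 6.8 = 3.024 mm.
The walls impose strain ε = −(3.024)/13200 = -2.2909e-04; σ = Eε = 120000 · -2.2909e-04 = -27.49 MPa.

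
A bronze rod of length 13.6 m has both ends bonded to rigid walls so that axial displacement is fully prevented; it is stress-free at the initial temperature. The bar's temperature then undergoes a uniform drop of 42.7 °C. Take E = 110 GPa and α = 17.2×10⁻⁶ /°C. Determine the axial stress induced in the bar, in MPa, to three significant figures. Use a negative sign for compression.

Free thermal expansion αLΔT = 17.2e-6 · 13600 · -42.7 = -9.988 mm.
The walls impose strain ε = −(-9.988)/13600 = 7.3444e-04; σ = Eε = 110000 · 7.3444e-04 = 80.79 MPa.

80.8 MPa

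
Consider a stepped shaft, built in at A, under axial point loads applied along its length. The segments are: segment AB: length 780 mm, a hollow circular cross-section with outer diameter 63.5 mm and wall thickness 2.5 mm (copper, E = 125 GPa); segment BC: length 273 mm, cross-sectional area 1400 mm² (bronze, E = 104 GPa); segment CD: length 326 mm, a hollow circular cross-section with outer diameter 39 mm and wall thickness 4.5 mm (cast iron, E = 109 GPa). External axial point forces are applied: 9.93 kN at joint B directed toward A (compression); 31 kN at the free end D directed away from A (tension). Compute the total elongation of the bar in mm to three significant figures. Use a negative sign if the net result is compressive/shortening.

Internal axial forces (sectioning from the free end, tension +): N_CD = 31 kN, N_BC = 31 kN, N_AB = 21.07 kN.
A_AB = 479.1 mm².
A_CD = 487.7 mm².
δ_AB = 21070·780/(479.1·125000) = 0.2744 mm
δ_BC = 31000·273/(1400·104000) = 0.05813 mm
δ_CD = 31000·326/(487.7·109000) = 0.1901 mm
δ = Σδ_i = 0.5226 mm.

0.523 mm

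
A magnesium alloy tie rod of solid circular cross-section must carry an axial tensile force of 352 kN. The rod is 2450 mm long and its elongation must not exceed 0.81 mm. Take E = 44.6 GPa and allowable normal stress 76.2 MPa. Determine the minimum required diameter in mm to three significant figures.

174 mm

Required area A ≥ P/σ_allow = 352000/76.2 = 4619 mm².
For a solid circular section, d ≥ √(4A/π) = 76.69 mm.
Elongation limit: A ≥ PL/(Eδ_allow) = 352000·2450/(44600·0.81) = 23870 mm² ⇒ d ≥ 174.3 mm.
The elongation limit governs.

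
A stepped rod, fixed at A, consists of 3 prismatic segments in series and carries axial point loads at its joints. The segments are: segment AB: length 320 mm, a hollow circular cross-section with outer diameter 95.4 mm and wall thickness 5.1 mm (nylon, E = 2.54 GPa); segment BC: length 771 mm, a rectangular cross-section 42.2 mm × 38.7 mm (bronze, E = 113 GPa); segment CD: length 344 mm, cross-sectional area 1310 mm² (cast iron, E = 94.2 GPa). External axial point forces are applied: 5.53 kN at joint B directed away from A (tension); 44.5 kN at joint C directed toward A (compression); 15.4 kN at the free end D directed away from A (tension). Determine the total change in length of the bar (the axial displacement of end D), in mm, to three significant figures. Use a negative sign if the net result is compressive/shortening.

-2.13 mm

Internal axial forces (sectioning from the free end, tension +): N_CD = 15.4 kN, N_BC = -29.1 kN, N_AB = -23.57 kN.
A_AB = 1447 mm².
A_BC = 1633 mm².
δ_AB = -23570·320/(1447·2540) = -2.052 mm
δ_BC = -29100·771/(1633·113000) = -0.1216 mm
δ_CD = 15400·344/(1310·94200) = 0.04293 mm
δ = Σδ_i = -2.131 mm.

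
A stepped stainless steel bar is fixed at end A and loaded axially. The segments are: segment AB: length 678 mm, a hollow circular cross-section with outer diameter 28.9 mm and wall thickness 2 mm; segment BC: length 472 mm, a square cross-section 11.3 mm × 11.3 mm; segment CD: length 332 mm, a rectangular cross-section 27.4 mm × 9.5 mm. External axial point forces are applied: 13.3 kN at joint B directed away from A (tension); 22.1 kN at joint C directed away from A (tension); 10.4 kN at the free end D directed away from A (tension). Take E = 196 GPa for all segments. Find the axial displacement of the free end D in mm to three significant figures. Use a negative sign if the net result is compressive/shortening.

1.62 mm

Internal axial forces (sectioning from the free end, tension +): N_CD = 10.4 kN, N_BC = 32.5 kN, N_AB = 45.8 kN.
A_AB = 169 mm².
A_BC = 127.7 mm².
A_CD = 260.3 mm².
δ_AB = 45800·678/(169·196000) = 0.9374 mm
δ_BC = 32500·472/(127.7·196000) = 0.6129 mm
δ_CD = 10400·332/(260.3·196000) = 0.06768 mm
δ = Σδ_i = 1.618 mm.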